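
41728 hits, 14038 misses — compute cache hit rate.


Formula: hit rate = hits / (hits + misses) * 100
hit rate = 41728 / (41728 + 14038) * 100
hit rate = 41728 / 55766 * 100
hit rate = 74.83%

74.83%


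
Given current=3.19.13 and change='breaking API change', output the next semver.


Current: 3.19.13
Change category: 'breaking API change' → major bump
SemVer rule: major bump → increment MAJOR, reset MINOR and PATCH to 0
New: 4.0.0

4.0.0


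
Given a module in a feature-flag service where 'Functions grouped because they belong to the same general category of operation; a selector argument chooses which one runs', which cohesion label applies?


Reasoning: Grouped by category of activity, not by data or sequence
Type: Logical cohesion

Logical cohesion


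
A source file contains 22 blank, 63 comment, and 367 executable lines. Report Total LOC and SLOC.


Total LOC = blank + comment + code
Total LOC = 22 + 63 + 367 = 452
SLOC (source only) = code = 367

Total LOC: 452, SLOC: 367


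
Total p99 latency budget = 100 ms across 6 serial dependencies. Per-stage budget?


Formula: per_stage = total_budget / stages
per_stage = 100 / 6
per_stage = 16.67 ms

16.67 ms


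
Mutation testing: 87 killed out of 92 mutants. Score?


Mutation score = killed / total * 100
Mutation score = 87 / 92 * 100
Mutation score = 94.57%

94.57%


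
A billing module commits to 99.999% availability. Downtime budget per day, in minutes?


Formula: allowed downtime = period * (100 - SLA) / 100
Period (day) = 1440 minutes
Unavailability fraction = (100 - 99.999) / 100
Allowed downtime = 1440 * (100 - 99.999) / 100
Allowed downtime = 0.0144 minutes

0.0144 minutes


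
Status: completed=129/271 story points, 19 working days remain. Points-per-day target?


Formula: Required rate = Remaining points / Days left
Remaining = 271 - 129 = 142 points
Required rate = 142 / 19 = 7.47 points/day

7.47 points/day


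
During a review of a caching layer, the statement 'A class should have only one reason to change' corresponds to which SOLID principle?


This describes the Single Responsibility Principle (SRP)

Single Responsibility Principle (SRP)


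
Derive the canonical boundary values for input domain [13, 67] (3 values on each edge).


Range: [13, 67]
Boundaries: just below min, min, min+1, max-1, max, just above max
Values: [12, 13, 14, 66, 67, 68]

[12, 13, 14, 66, 67, 68]


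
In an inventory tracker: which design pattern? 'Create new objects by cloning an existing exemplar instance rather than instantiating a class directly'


This matches the Prototype pattern

Prototype


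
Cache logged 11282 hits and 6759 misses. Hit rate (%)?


Formula: hit rate = hits / (hits + misses) * 100
hit rate = 11282 / (11282 + 6759) * 100
hit rate = 11282 / 18041 * 100
hit rate = 62.54%

62.54%


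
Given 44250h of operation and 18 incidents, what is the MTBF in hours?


Formula: MTBF = Total operating time / Number of failures
MTBF = 44250 / 18
MTBF = 2458.33 hours

2458.33 hours


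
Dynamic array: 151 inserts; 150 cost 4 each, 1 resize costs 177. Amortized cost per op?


Formula: Amortized cost = Total cost / Operations
Total cost = (150 * 4) + (1 * 177)
Total cost = 600 + 177 = 777
Amortized = 777 / 151 = 5.1457

5.1457


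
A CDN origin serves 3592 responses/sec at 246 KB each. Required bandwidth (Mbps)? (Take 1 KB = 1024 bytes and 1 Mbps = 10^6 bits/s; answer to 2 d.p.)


Formula: Mbps = payload_bytes * RPS * 8 / 1e6
Payload per request = 246 KB = 246 * 1024 = 251904 bytes
Total bytes/sec = 251904 * 3592 = 904839168
Total bits/sec = 904839168 * 8 = 7238713344
Mbps = 7238713344 / 1e6 = 7238.71

7238.71 Mbps


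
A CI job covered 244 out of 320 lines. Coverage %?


Coverage = covered / total * 100
Coverage = 244 / 320 * 100
Coverage = 76.25%

76.25%


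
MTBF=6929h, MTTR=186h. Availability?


Availability = MTBF / (MTBF + MTTR)
Availability = 6929 / (6929 + 186)
Availability = 6929 / 7115
Availability = 97.3858%

97.3858%


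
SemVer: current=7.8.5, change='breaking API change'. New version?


Current: 7.8.5
Change category: 'breaking API change' → major bump
SemVer rule: major bump → increment MAJOR, reset MINOR and PATCH to 0
New: 8.0.0

8.0.0


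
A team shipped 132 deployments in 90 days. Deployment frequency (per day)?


Formula: deployments per day = releases / days
= 132 / 90
= 1.467 deploys/day
(equivalently, 10.27 deploys/week)

1.467 deploys/day


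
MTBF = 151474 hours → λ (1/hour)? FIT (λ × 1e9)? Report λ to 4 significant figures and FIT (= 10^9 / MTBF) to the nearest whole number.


Formula: λ = 1 / MTBF; FIT = λ × 1e9 = 1e9 / MTBF
λ = 1 / 151474 ≈ 6.602e-06 failures/hour
FIT = 1e9 / 151474 ≈ 6602 failures per 1e9 hours (nearest whole number)

λ = 6.602e-06 /h, FIT = 6602


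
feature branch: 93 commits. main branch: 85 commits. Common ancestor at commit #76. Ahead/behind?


Common ancestor: commit #76
feature commits after divergence: 93 - 76 = 17
main commits after divergence: 85 - 76 = 9
feature is 17 commits ahead of main
main is 9 commits ahead of feature

feature ahead: 17, main ahead: 9


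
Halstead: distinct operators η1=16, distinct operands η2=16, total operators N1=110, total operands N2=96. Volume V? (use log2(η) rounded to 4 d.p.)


Formula: V = N * log2(η), where N = N1 + N2 and η = η1 + η2
η = 16 + 16 = 32
N = 110 + 96 = 206
log2(32) ≈ 5.0000
V = 206 * 5.0000 = 1030.00

1030.00


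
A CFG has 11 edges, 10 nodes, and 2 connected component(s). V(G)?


Formula: V(G) = E - N + 2P
V(G) = 11 - 10 + 2*2
V(G) = 1 + 4
V(G) = 5

5


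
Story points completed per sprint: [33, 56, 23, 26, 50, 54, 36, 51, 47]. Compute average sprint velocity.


Formula: Avg velocity = Total points / Number of sprints
Points: [33, 56, 23, 26, 50, 54, 36, 51, 47]
Sum = 33 + 56 + 23 + 26 + 50 + 54 + 36 + 51 + 47 = 376
Avg velocity = 376 / 9 = 41.78 points/sprint

41.78 points/sprint


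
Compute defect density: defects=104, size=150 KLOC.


Defect density = defects / KLOC
Defect density = 104 / 150
Defect density = 0.693 defects/KLOC

0.693 defects/KLOC


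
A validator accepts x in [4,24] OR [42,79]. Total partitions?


Valid ranges: [4,24] and [42,79]
Class 1: x < 4 — invalid
Class 2: 4 ≤ x ≤ 24 — valid
Class 3: 24 < x < 42 — invalid (gap between ranges)
Class 4: 42 ≤ x ≤ 79 — valid
Class 5: x > 79 — invalid
Total equivalence classes: 5

5 equivalence classes


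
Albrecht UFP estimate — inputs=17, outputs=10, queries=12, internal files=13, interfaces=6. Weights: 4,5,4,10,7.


UFP = EI*4 + EO*5 + EQ*4 + ILF*10 + EIF*7
UFP = 17*4 + 10*5 + 12*4 + 13*10 + 6*7
UFP = 68 + 50 + 48 + 130 + 42
UFP = 338

338


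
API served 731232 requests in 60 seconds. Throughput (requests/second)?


Formula: throughput = requests / seconds
throughput = 731232 / 60
throughput = 12187.2 requests/second

12187.2 requests/second


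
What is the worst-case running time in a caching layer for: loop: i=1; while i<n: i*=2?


Reasoning: i doubles each step so iterations are log2(n)
Complexity: O(log n)

O(log n)


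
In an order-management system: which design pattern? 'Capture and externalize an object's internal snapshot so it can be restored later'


This matches the Memento pattern

Memento


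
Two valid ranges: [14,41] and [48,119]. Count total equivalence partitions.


Valid ranges: [14,41] and [48,119]
Class 1: x < 14 — invalid
Class 2: 14 ≤ x ≤ 41 — valid
Class 3: 41 < x < 48 — invalid (gap between ranges)
Class 4: 48 ≤ x ≤ 119 — valid
Class 5: x > 119 — invalid
Total equivalence classes: 5

5 equivalence classes


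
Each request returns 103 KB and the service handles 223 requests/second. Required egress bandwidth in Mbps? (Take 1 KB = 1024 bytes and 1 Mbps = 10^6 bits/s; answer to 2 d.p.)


Formula: Mbps = payload_bytes * RPS * 8 / 1e6
Payload per request = 103 KB = 103 * 1024 = 105472 bytes
Total bytes/sec = 105472 * 223 = 23520256
Total bits/sec = 23520256 * 8 = 188162048
Mbps = 188162048 / 1e6 = 188.16

188.16 Mbps


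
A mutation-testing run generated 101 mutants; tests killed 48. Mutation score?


Mutation score = killed / total * 100
Mutation score = 48 / 101 * 100
Mutation score = 47.52%

47.52%


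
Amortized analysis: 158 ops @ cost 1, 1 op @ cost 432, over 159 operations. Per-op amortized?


Formula: Amortized cost = Total cost / Operations
Total cost = (158 * 1) + (1 * 432)
Total cost = 158 + 432 = 590
Amortized = 590 / 159 = 3.7107

3.7107


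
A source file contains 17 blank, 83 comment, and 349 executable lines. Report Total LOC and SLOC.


Total LOC = blank + comment + code
Total LOC = 17 + 83 + 349 = 449
SLOC (source only) = code = 349

Total LOC: 449, SLOC: 349


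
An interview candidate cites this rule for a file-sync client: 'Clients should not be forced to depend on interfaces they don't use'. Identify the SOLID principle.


This describes the Interface Segregation Principle (ISP)

Interface Segregation Principle (ISP)


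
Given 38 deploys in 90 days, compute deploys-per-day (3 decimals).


Formula: deployments per day = releases / days
= 38 / 90
= 0.422 deploys/day
(equivalently, 2.96 deploys/week)

0.422 deploys/day


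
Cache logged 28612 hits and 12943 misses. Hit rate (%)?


Formula: hit rate = hits / (hits + misses) * 100
hit rate = 28612 / (28612 + 12943) * 100
hit rate = 28612 / 41555 * 100
hit rate = 68.85%

68.85%


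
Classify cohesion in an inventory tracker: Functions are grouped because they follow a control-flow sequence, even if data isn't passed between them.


Reasoning: Grouped by order of execution within a routine, not by data flow
Type: Procedural cohesion

Procedural cohesion


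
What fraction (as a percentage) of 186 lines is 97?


Coverage = covered / total * 100
Coverage = 97 / 186 * 100
Coverage = 52.15%

52.15%


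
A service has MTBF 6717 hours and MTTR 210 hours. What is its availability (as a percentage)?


Availability = MTBF / (MTBF + MTTR)
Availability = 6717 / (6717 + 210)
Availability = 6717 / 6927
Availability = 96.9684%

96.9684%


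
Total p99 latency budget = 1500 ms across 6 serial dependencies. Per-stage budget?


Formula: per_stage = total_budget / stages
per_stage = 1500 / 6
per_stage = 250.0 ms

250.0 ms


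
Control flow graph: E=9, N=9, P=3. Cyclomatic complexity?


Formula: V(G) = E - N + 2P
V(G) = 9 - 9 + 2*3
V(G) = 0 + 6
V(G) = 6

6


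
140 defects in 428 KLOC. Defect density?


Defect density = defects / KLOC
Defect density = 140 / 428
Defect density = 0.327 defects/KLOC

0.327 defects/KLOC


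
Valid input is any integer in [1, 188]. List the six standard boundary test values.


Range: [1, 188]
Boundaries: just below min, min, min+1, max-1, max, just above max
Values: [0, 1, 2, 187, 188, 189]

[0, 1, 2, 187, 188, 189]


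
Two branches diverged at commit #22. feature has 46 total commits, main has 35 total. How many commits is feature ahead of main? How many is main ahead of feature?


Common ancestor: commit #22
feature commits after divergence: 46 - 22 = 24
main commits after divergence: 35 - 22 = 13
feature is 24 commits ahead of main
main is 13 commits ahead of feature

feature ahead: 24, main ahead: 13


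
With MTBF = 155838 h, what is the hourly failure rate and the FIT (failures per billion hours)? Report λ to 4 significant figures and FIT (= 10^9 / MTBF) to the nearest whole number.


Formula: λ = 1 / MTBF; FIT = λ × 1e9 = 1e9 / MTBF
λ = 1 / 155838 ≈ 6.417e-06 failures/hour
FIT = 1e9 / 155838 ≈ 6417 failures per 1e9 hours (nearest whole number)

λ = 6.417e-06 /h, FIT = 6417


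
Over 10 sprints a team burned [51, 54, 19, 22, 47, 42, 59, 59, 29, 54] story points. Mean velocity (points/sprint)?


Formula: Avg velocity = Total points / Number of sprints
Points: [51, 54, 19, 22, 47, 42, 59, 59, 29, 54]
Sum = 51 + 54 + 19 + 22 + 47 + 42 + 59 + 59 + 29 + 54 = 436
Avg velocity = 436 / 10 = 43.6 points/sprint

43.6 points/sprint


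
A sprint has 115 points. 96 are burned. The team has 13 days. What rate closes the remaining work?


Formula: Required rate = Remaining points / Days left
Remaining = 115 - 96 = 19 points
Required rate = 19 / 13 = 1.46 points/day

1.46 points/day


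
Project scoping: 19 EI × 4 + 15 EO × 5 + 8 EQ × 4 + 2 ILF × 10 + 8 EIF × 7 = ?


UFP = EI*4 + EO*5 + EQ*4 + ILF*10 + EIF*7
UFP = 19*4 + 15*5 + 8*4 + 2*10 + 8*7
UFP = 76 + 75 + 32 + 20 + 56
UFP = 259

259


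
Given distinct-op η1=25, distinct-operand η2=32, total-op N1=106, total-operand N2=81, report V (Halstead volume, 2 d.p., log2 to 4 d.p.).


Formula: V = N * log2(η), where N = N1 + N2 and η = η1 + η2
η = 25 + 32 = 57
N = 106 + 81 = 187
log2(57) ≈ 5.8329
V = 187 * 5.8329 = 1090.75

1090.75


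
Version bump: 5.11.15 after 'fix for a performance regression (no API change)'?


Current: 5.11.15
Change category: 'fix for a performance regression (no API change)' → patch bump
SemVer rule: patch bump → increment PATCH (MAJOR and MINOR unchanged)
New: 5.11.16

5.11.16


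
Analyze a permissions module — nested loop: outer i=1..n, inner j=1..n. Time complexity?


Reasoning: n iterations times n iterations
Complexity: O(n^2)

O(n^2)


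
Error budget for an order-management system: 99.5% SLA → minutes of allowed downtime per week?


Formula: allowed downtime = period * (100 - SLA) / 100
Period (week) = 10080 minutes
Unavailability fraction = (100 - 99.5) / 100
Allowed downtime = 10080 * (100 - 99.5) / 100
Allowed downtime = 50.4 minutes

50.4 minutes


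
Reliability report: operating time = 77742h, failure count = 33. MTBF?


Formula: MTBF = Total operating time / Number of failures
MTBF = 77742 / 33
MTBF = 2355.82 hours

2355.82 hours


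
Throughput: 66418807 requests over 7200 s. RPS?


Formula: throughput = requests / seconds
throughput = 66418807 / 7200
throughput = 9224.83 requests/second

9224.83 requests/second


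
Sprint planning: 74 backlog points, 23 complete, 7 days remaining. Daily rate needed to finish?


Formula: Required rate = Remaining points / Days left
Remaining = 74 - 23 = 51 points
Required rate = 51 / 7 = 7.29 points/day

7.29 points/day


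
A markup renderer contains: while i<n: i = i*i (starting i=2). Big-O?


Reasoning: squaring drives double-exponential growth; iterations ~ log log n
Complexity: O(log log n)

O(log log n)


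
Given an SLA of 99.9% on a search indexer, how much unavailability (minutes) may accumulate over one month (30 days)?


Formula: allowed downtime = period * (100 - SLA) / 100
Period (month (30 days)) = 43200 minutes
Unavailability fraction = (100 - 99.9) / 100
Allowed downtime = 43200 * (100 - 99.9) / 100
Allowed downtime = 43.2 minutes

43.2 minutes


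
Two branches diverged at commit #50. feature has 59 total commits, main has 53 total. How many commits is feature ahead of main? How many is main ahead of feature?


Common ancestor: commit #50
feature commits after divergence: 59 - 50 = 9
main commits after divergence: 53 - 50 = 3
feature is 9 commits ahead of main
main is 3 commits ahead of feature

feature ahead: 9, main ahead: 3


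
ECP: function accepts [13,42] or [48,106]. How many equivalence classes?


Valid ranges: [13,42] and [48,106]
Class 1: x < 13 — invalid
Class 2: 13 ≤ x ≤ 42 — valid
Class 3: 42 < x < 48 — invalid (gap between ranges)
Class 4: 48 ≤ x ≤ 106 — valid
Class 5: x > 106 — invalid
Total equivalence classes: 5

5 equivalence classes


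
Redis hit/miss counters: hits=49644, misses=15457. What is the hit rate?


Formula: hit rate = hits / (hits + misses) * 100
hit rate = 49644 / (49644 + 15457) * 100
hit rate = 49644 / 65101 * 100
hit rate = 76.26%

76.26%


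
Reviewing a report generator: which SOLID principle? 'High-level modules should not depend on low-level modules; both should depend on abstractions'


This describes the Dependency Inversion Principle (DIP)

Dependency Inversion Principle (DIP)


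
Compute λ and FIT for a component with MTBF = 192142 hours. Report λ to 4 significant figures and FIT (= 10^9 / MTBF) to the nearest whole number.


Formula: λ = 1 / MTBF; FIT = λ × 1e9 = 1e9 / MTBF
λ = 1 / 192142 ≈ 5.204e-06 failures/hour
FIT = 1e9 / 192142 ≈ 5204 failures per 1e9 hours (nearest whole number)

λ = 5.204e-06 /h, FIT = 5204


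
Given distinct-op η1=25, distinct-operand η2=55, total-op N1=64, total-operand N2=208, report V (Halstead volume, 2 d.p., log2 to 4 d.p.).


Formula: V = N * log2(η), where N = N1 + N2 and η = η1 + η2
η = 25 + 55 = 80
N = 64 + 208 = 272
log2(80) ≈ 6.3219
V = 272 * 6.3219 = 1719.56

1719.56


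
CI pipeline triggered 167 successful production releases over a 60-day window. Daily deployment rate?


Formula: deployments per day = releases / days
= 167 / 60
= 2.783 deploys/day
(equivalently, 19.48 deploys/week)

2.783 deploys/day


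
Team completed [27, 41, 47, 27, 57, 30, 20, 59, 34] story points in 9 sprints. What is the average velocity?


Formula: Avg velocity = Total points / Number of sprints
Points: [27, 41, 47, 27, 57, 30, 20, 59, 34]
Sum = 27 + 41 + 47 + 27 + 57 + 30 + 20 + 59 + 34 = 342
Avg velocity = 342 / 9 = 38.0 points/sprint

38.0 points/sprint


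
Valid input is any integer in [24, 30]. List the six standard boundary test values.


Range: [24, 30]
Boundaries: just below min, min, min+1, max-1, max, just above max
Values: [23, 24, 25, 29, 30, 31]

[23, 24, 25, 29, 30, 31]


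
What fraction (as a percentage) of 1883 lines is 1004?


Coverage = covered / total * 100
Coverage = 1004 / 1883 * 100
Coverage = 53.32%

53.32%


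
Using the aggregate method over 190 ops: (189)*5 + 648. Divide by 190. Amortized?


Formula: Amortized cost = Total cost / Operations
Total cost = (189 * 5) + (1 * 648)
Total cost = 945 + 648 = 1593
Amortized = 1593 / 190 = 8.3842

8.3842


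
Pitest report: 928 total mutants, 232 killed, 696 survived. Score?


Mutation score = killed / total * 100
Mutation score = 232 / 928 * 100
Mutation score = 25.0%

25.0%


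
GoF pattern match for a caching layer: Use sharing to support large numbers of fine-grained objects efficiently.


This matches the Flyweight pattern

Flyweight


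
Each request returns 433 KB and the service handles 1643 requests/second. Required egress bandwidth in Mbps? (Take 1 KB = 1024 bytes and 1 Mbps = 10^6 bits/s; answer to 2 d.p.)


Formula: Mbps = payload_bytes * RPS * 8 / 1e6
Payload per request = 433 KB = 433 * 1024 = 443392 bytes
Total bytes/sec = 443392 * 1643 = 728493056
Total bits/sec = 728493056 * 8 = 5827944448
Mbps = 5827944448 / 1e6 = 5827.94

5827.94 Mbps


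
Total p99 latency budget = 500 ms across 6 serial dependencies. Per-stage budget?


Formula: per_stage = total_budget / stages
per_stage = 500 / 6
per_stage = 83.33 ms

83.33 ms


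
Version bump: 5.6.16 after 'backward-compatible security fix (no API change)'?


Current: 5.6.16
Change category: 'backward-compatible security fix (no API change)' → patch bump
SemVer rule: patch bump → increment PATCH (MAJOR and MINOR unchanged)
New: 5.6.17

5.6.17


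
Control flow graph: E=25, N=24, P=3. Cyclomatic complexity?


Formula: V(G) = E - N + 2P
V(G) = 25 - 24 + 2*3
V(G) = 1 + 6
V(G) = 7

7


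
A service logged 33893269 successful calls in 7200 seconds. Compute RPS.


Formula: throughput = requests / seconds
throughput = 33893269 / 7200
throughput = 4707.4 requests/second

4707.4 requests/second


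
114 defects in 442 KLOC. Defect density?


Defect density = defects / KLOC
Defect density = 114 / 442
Defect density = 0.258 defects/KLOC

0.258 defects/KLOC


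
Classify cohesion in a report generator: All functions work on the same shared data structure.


Reasoning: Functions share data
Type: Communicational cohesion

Communicational cohesion


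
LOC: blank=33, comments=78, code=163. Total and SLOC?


Total LOC = blank + comment + code
Total LOC = 33 + 78 + 163 = 274
SLOC (source only) = code = 163

Total LOC: 274, SLOC: 163


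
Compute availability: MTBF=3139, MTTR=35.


Availability = MTBF / (MTBF + MTTR)
Availability = 3139 / (3139 + 35)
Availability = 3139 / 3174
Availability = 98.8973%

98.8973%


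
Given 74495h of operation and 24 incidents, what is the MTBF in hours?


Formula: MTBF = Total operating time / Number of failures
MTBF = 74495 / 24
MTBF = 3103.96 hours

3103.96 hours


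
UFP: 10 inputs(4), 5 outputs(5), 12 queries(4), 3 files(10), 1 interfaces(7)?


UFP = EI*4 + EO*5 + EQ*4 + ILF*10 + EIF*7
UFP = 10*4 + 5*5 + 12*4 + 3*10 + 1*7
UFP = 40 + 25 + 48 + 30 + 7
UFP = 150

150


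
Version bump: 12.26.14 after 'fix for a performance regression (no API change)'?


Current: 12.26.14
Change category: 'fix for a performance regression (no API change)' → patch bump
SemVer rule: patch bump → increment PATCH (MAJOR and MINOR unchanged)
New: 12.26.15

12.26.15


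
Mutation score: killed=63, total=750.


Mutation score = killed / total * 100
Mutation score = 63 / 750 * 100
Mutation score = 8.4%

8.4%


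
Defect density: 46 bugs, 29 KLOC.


Defect density = defects / KLOC
Defect density = 46 / 29
Defect density = 1.586 defects/KLOC

1.586 defects/KLOC


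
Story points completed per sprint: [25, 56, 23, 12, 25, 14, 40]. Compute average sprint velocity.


Formula: Avg velocity = Total points / Number of sprints
Points: [25, 56, 23, 12, 25, 14, 40]
Sum = 25 + 56 + 23 + 12 + 25 + 14 + 40 = 195
Avg velocity = 195 / 7 = 27.86 points/sprint

27.86 points/sprint


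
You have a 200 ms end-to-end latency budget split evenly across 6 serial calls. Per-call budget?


Formula: per_stage = total_budget / stages
per_stage = 200 / 6
per_stage = 33.33 ms

33.33 ms


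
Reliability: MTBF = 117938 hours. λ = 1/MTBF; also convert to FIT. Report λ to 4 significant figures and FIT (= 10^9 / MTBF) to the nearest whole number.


Formula: λ = 1 / MTBF; FIT = λ × 1e9 = 1e9 / MTBF
λ = 1 / 117938 ≈ 8.479e-06 failures/hour
FIT = 1e9 / 117938 ≈ 8479 failures per 1e9 hours (nearest whole number)

λ = 8.479e-06 /h, FIT = 8479


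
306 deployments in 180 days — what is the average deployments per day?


Formula: deployments per day = releases / days
= 306 / 180
= 1.7 deploys/day
(equivalently, 11.9 deploys/week)

1.7 deploys/day


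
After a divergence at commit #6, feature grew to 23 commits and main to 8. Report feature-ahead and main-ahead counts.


Common ancestor: commit #6
feature commits after divergence: 23 - 6 = 17
main commits after divergence: 8 - 6 = 2
feature is 17 commits ahead of main
main is 2 commits ahead of feature

feature ahead: 17, main ahead: 2


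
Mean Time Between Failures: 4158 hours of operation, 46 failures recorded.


Formula: MTBF = Total operating time / Number of failures
MTBF = 4158 / 46
MTBF = 90.39 hours

90.39 hours


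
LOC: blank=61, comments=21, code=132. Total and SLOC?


Total LOC = blank + comment + code
Total LOC = 61 + 21 + 132 = 214
SLOC (source only) = code = 132

Total LOC: 214, SLOC: 132


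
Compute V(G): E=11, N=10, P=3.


Formula: V(G) = E - N + 2P
V(G) = 11 - 10 + 2*3
V(G) = 1 + 6
V(G) = 7

7


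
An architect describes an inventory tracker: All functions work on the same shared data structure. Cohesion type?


Reasoning: Functions share data
Type: Communicational cohesion

Communicational cohesion


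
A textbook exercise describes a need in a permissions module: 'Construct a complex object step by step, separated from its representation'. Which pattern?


This matches the Builder pattern

Builder


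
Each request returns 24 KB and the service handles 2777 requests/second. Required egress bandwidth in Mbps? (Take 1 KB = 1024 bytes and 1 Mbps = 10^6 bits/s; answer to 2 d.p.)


Formula: Mbps = payload_bytes * RPS * 8 / 1e6
Payload per request = 24 KB = 24 * 1024 = 24576 bytes
Total bytes/sec = 24576 * 2777 = 68247552
Total bits/sec = 68247552 * 8 = 545980416
Mbps = 545980416 / 1e6 = 545.98

545.98 Mbps


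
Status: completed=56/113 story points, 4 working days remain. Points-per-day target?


Formula: Required rate = Remaining points / Days left
Remaining = 113 - 56 = 57 points
Required rate = 57 / 4 = 14.25 points/day

14.25 points/day


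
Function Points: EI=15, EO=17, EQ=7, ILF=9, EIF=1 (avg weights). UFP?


UFP = EI*4 + EO*5 + EQ*4 + ILF*10 + EIF*7
UFP = 15*4 + 17*5 + 7*4 + 9*10 + 1*7
UFP = 60 + 85 + 28 + 90 + 7
UFP = 270

270


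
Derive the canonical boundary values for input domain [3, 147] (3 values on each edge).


Range: [3, 147]
Boundaries: just below min, min, min+1, max-1, max, just above max
Values: [2, 3, 4, 146, 147, 148]

[2, 3, 4, 146, 147, 148]


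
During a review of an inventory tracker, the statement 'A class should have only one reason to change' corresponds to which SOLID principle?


This describes the Single Responsibility Principle (SRP)

Single Responsibility Principle (SRP)


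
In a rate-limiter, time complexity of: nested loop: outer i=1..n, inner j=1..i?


Reasoning: triangle: n(n+1)/2 ~ n^2/2
Complexity: O(n^2)

O(n^2)


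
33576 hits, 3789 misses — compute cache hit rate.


Formula: hit rate = hits / (hits + misses) * 100
hit rate = 33576 / (33576 + 3789) * 100
hit rate = 33576 / 37365 * 100
hit rate = 89.86%

89.86%


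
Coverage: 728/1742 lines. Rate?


Coverage = covered / total * 100
Coverage = 728 / 1742 * 100
Coverage = 41.79%

41.79%


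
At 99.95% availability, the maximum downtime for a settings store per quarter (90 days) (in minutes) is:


Formula: allowed downtime = period * (100 - SLA) / 100
Period (quarter (90 days)) = 129600 minutes
Unavailability fraction = (100 - 99.95) / 100
Allowed downtime = 129600 * (100 - 99.95) / 100
Allowed downtime = 64.8 minutes

64.8 minutes


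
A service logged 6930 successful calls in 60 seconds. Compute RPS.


Formula: throughput = requests / seconds
throughput = 6930 / 60
throughput = 115.5 requests/second

115.5 requests/second


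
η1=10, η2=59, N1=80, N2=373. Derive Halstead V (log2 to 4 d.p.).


Formula: V = N * log2(η), where N = N1 + N2 and η = η1 + η2
η = 10 + 59 = 69
N = 80 + 373 = 453
log2(69) ≈ 6.1085
V = 453 * 6.1085 = 2767.15

2767.15


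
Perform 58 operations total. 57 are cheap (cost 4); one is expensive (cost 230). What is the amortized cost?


Formula: Amortized cost = Total cost / Operations
Total cost = (57 * 4) + (1 * 230)
Total cost = 228 + 230 = 458
Amortized = 458 / 58 = 7.8966

7.8966


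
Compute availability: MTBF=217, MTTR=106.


Availability = MTBF / (MTBF + MTTR)
Availability = 217 / (217 + 106)
Availability = 217 / 323
Availability = 67.1827%

67.1827%


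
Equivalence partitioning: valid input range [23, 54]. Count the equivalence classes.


Valid range: [23, 54]
Class 1: x < 23 — invalid
Class 2: 23 ≤ x ≤ 54 — valid
Class 3: x > 54 — invalid
Total equivalence classes: 3

3 equivalence classes


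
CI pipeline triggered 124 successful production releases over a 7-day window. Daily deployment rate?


Formula: deployments per day = releases / days
= 124 / 7
= 17.714 deploys/day
(equivalently, 124.0 deploys/week)

17.714 deploys/day


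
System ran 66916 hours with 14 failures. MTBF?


Formula: MTBF = Total operating time / Number of failures
MTBF = 66916 / 14
MTBF = 4779.71 hours

4779.71 hours


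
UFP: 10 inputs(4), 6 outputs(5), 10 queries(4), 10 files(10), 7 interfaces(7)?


UFP = EI*4 + EO*5 + EQ*4 + ILF*10 + EIF*7
UFP = 10*4 + 6*5 + 10*4 + 10*10 + 7*7
UFP = 40 + 30 + 40 + 100 + 49
UFP = 259

259


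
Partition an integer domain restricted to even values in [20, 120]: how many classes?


Constraint: even integers in [20, 120]
Class 1: x < 20 — out-of-range invalid
Class 2: x in [20,120] but odd — wrong type invalid
Class 3: x in [20,120] and even — valid
Class 4: x > 120 — out-of-range invalid
Total equivalence classes: 4

4 equivalence classes


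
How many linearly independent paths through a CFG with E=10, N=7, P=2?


Formula: V(G) = E - N + 2P
V(G) = 10 - 7 + 2*2
V(G) = 3 + 4
V(G) = 7

7


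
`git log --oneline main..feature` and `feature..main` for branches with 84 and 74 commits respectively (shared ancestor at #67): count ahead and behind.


Common ancestor: commit #67
feature commits after divergence: 84 - 67 = 17
main commits after divergence: 74 - 67 = 7
feature is 17 commits ahead of main
main is 7 commits ahead of feature

feature ahead: 17, main ahead: 7


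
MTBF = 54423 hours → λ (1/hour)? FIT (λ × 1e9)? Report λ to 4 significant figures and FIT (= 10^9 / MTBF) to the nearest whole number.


Formula: λ = 1 / MTBF; FIT = λ × 1e9 = 1e9 / MTBF
λ = 1 / 54423 ≈ 1.837e-05 failures/hour
FIT = 1e9 / 54423 ≈ 18375 failures per 1e9 hours (nearest whole number)

λ = 1.837e-05 /h, FIT = 18375


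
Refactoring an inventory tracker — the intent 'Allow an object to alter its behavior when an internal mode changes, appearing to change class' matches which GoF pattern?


This matches the State pattern

State


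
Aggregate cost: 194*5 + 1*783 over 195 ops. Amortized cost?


Formula: Amortized cost = Total cost / Operations
Total cost = (194 * 5) + (1 * 783)
Total cost = 970 + 783 = 1753
Amortized = 1753 / 195 = 8.9897

8.9897


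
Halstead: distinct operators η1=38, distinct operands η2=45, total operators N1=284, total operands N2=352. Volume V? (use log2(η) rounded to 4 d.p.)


Formula: V = N * log2(η), where N = N1 + N2 and η = η1 + η2
η = 38 + 45 = 83
N = 284 + 352 = 636
log2(83) ≈ 6.3750
V = 636 * 6.3750 = 4054.50

4054.50


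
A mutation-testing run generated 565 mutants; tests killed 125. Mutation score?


Mutation score = killed / total * 100
Mutation score = 125 / 565 * 100
Mutation score = 22.12%

22.12%


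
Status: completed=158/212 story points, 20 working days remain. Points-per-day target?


Formula: Required rate = Remaining points / Days left
Remaining = 212 - 158 = 54 points
Required rate = 54 / 20 = 2.7 points/day

2.7 points/day


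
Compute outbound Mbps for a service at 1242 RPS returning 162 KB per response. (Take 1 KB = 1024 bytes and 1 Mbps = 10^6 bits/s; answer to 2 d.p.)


Formula: Mbps = payload_bytes * RPS * 8 / 1e6
Payload per request = 162 KB = 162 * 1024 = 165888 bytes
Total bytes/sec = 165888 * 1242 = 206032896
Total bits/sec = 206032896 * 8 = 1648263168
Mbps = 1648263168 / 1e6 = 1648.26

1648.26 Mbps


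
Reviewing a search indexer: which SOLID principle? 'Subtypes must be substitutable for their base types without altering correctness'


This describes the Liskov Substitution Principle (LSP)

Liskov Substitution Principle (LSP)


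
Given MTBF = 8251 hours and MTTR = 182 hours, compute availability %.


Availability = MTBF / (MTBF + MTTR)
Availability = 8251 / (8251 + 182)
Availability = 8251 / 8433
Availability = 97.8418%

97.8418%


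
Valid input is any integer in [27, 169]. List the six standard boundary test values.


Range: [27, 169]
Boundaries: just below min, min, min+1, max-1, max, just above max
Values: [26, 27, 28, 168, 169, 170]

[26, 27, 28, 168, 169, 170]


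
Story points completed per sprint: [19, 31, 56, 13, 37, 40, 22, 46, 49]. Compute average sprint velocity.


Formula: Avg velocity = Total points / Number of sprints
Points: [19, 31, 56, 13, 37, 40, 22, 46, 49]
Sum = 19 + 31 + 56 + 13 + 37 + 40 + 22 + 46 + 49 = 313
Avg velocity = 313 / 9 = 34.78 points/sprint

34.78 points/sprint


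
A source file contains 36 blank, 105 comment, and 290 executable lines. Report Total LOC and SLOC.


Total LOC = blank + comment + code
Total LOC = 36 + 105 + 290 = 431
SLOC (source only) = code = 290

Total LOC: 431, SLOC: 290


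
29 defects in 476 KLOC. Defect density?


Defect density = defects / KLOC
Defect density = 29 / 476
Defect density = 0.061 defects/KLOC

0.061 defects/KLOC


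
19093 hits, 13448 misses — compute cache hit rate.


Formula: hit rate = hits / (hits + misses) * 100
hit rate = 19093 / (19093 + 13448) * 100
hit rate = 19093 / 32541 * 100
hit rate = 58.67%

58.67%


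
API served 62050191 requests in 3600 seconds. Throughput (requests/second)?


Formula: throughput = requests / seconds
throughput = 62050191 / 3600
throughput = 17236.16 requests/second

17236.16 requests/second


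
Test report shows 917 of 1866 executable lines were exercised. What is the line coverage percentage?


Coverage = covered / total * 100
Coverage = 917 / 1866 * 100
Coverage = 49.14%

49.14%


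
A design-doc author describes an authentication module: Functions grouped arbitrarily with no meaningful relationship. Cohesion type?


Reasoning: Worst: random grouping
Type: Coincidental cohesion

Coincidental cohesion


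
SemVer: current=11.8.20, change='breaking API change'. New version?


Current: 11.8.20
Change category: 'breaking API change' → major bump
SemVer rule: major bump → increment MAJOR, reset MINOR and PATCH to 0
New: 12.0.0

12.0.0


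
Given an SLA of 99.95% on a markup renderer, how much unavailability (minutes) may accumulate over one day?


Formula: allowed downtime = period * (100 - SLA) / 100
Period (day) = 1440 minutes
Unavailability fraction = (100 - 99.95) / 100
Allowed downtime = 1440 * (100 - 99.95) / 100
Allowed downtime = 0.72 minutes

0.72 minutes


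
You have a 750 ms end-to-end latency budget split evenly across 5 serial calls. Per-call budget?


Formula: per_stage = total_budget / stages
per_stage = 750 / 5
per_stage = 150.0 ms

150.0 ms


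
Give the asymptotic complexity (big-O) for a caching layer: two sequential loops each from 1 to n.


Reasoning: sequential dominates: O(n) + O(n) = O(n)
Complexity: O(n)

O(n)


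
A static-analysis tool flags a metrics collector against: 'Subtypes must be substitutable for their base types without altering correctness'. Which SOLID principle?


This describes the Liskov Substitution Principle (LSP)

Liskov Substitution Principle (LSP)


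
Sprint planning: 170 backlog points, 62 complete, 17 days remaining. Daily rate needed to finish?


Formula: Required rate = Remaining points / Days left
Remaining = 170 - 62 = 108 points
Required rate = 108 / 17 = 6.35 points/day

6.35 points/day


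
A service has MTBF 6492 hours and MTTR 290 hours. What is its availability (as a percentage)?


Availability = MTBF / (MTBF + MTTR)
Availability = 6492 / (6492 + 290)
Availability = 6492 / 6782
Availability = 95.724%

95.724%


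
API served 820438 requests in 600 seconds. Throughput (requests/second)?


Formula: throughput = requests / seconds
throughput = 820438 / 600
throughput = 1367.4 requests/second

1367.4 requests/second


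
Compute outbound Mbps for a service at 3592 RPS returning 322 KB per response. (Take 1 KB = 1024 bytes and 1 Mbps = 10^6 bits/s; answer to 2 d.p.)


Formula: Mbps = payload_bytes * RPS * 8 / 1e6
Payload per request = 322 KB = 322 * 1024 = 329728 bytes
Total bytes/sec = 329728 * 3592 = 1184382976
Total bits/sec = 1184382976 * 8 = 9475063808
Mbps = 9475063808 / 1e6 = 9475.06

9475.06 Mbps


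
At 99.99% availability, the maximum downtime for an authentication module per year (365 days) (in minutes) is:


Formula: allowed downtime = period * (100 - SLA) / 100
Period (year (365 days)) = 525600 minutes
Unavailability fraction = (100 - 99.99) / 100
Allowed downtime = 525600 * (100 - 99.99) / 100
Allowed downtime = 52.56 minutes

52.56 minutes


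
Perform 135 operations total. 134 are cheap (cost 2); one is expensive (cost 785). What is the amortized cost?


Formula: Amortized cost = Total cost / Operations
Total cost = (134 * 2) + (1 * 785)
Total cost = 268 + 785 = 1053
Amortized = 1053 / 135 = 7.8

7.8


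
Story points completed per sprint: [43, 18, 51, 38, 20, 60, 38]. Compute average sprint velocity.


Formula: Avg velocity = Total points / Number of sprints
Points: [43, 18, 51, 38, 20, 60, 38]
Sum = 43 + 18 + 51 + 38 + 20 + 60 + 38 = 268
Avg velocity = 268 / 7 = 38.29 points/sprint

38.29 points/sprint


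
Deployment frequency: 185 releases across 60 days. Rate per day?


Formula: deployments per day = releases / days
= 185 / 60
= 3.083 deploys/day
(equivalently, 21.58 deploys/week)

3.083 deploys/day


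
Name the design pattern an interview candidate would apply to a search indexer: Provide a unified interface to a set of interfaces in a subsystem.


This matches the Facade pattern

Facade


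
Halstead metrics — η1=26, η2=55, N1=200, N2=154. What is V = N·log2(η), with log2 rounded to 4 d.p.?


Formula: V = N * log2(η), where N = N1 + N2 and η = η1 + η2
η = 26 + 55 = 81
N = 200 + 154 = 354
log2(81) ≈ 6.3399
V = 354 * 6.3399 = 2244.32

2244.32


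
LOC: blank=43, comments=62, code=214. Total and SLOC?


Total LOC = blank + comment + code
Total LOC = 43 + 62 + 214 = 319
SLOC (source only) = code = 214

Total LOC: 319, SLOC: 214


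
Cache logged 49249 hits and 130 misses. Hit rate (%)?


Formula: hit rate = hits / (hits + misses) * 100
hit rate = 49249 / (49249 + 130) * 100
hit rate = 49249 / 49379 * 100
hit rate = 99.74%

99.74%


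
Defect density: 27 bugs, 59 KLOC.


Defect density = defects / KLOC
Defect density = 27 / 59
Defect density = 0.458 defects/KLOC

0.458 defects/KLOC


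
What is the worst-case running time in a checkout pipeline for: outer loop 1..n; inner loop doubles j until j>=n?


Reasoning: linear outer times logarithmic inner
Complexity: O(n log n)

O(n log n)


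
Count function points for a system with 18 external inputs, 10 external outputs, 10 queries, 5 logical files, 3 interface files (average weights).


UFP = EI*4 + EO*5 + EQ*4 + ILF*10 + EIF*7
UFP = 18*4 + 10*5 + 10*4 + 5*10 + 3*7
UFP = 72 + 50 + 40 + 50 + 21
UFP = 233

233


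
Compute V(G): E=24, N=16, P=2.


Formula: V(G) = E - N + 2P
V(G) = 24 - 16 + 2*2
V(G) = 8 + 4
V(G) = 12

12


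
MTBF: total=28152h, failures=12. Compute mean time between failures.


Formula: MTBF = Total operating time / Number of failures
MTBF = 28152 / 12
MTBF = 2346.0 hours

2346.0 hours


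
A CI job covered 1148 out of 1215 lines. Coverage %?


Coverage = covered / total * 100
Coverage = 1148 / 1215 * 100
Coverage = 94.49%

94.49%


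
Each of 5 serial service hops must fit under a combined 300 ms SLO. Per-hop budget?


Formula: per_stage = total_budget / stages
per_stage = 300 / 5
per_stage = 60.0 ms

60.0 ms


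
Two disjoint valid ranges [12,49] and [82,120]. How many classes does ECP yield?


Valid ranges: [12,49] and [82,120]
Class 1: x < 12 — invalid
Class 2: 12 ≤ x ≤ 49 — valid
Class 3: 49 < x < 82 — invalid (gap between ranges)
Class 4: 82 ≤ x ≤ 120 — valid
Class 5: x > 120 — invalid
Total equivalence classes: 5

5 equivalence classes


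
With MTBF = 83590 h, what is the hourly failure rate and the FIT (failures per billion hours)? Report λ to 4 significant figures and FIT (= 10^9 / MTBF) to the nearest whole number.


Formula: λ = 1 / MTBF; FIT = λ × 1e9 = 1e9 / MTBF
λ = 1 / 83590 ≈ 1.196e-05 failures/hour
FIT = 1e9 / 83590 ≈ 11963 failures per 1e9 hours (nearest whole number)

λ = 1.196e-05 /h, FIT = 11963


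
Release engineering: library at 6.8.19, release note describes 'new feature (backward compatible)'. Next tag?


Current: 6.8.19
Change category: 'new feature (backward compatible)' → minor bump
SemVer rule: minor bump → increment MINOR, reset PATCH to 0 (MAJOR unchanged)
New: 6.9.0

6.9.0


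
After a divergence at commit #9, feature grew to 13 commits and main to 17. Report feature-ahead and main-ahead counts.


Common ancestor: commit #9
feature commits after divergence: 13 - 9 = 4
main commits after divergence: 17 - 9 = 8
feature is 4 commits ahead of main
main is 8 commits ahead of feature

feature ahead: 4, main ahead: 8
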